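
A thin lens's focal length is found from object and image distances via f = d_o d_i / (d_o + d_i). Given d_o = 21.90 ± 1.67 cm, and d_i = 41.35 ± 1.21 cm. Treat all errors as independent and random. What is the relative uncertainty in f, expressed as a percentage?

∂f/∂d_o = (d_i/(d_o+d_i))² = 0.427;  ∂f/∂d_i = (d_o/(d_o+d_i))² = 0.120
δf = √((∂f/∂d_o · δd_o)² + (∂f/∂d_i · δd_i)²) = √(0.509 + 0.0210) = 0.728 cm
f = 14.32 cm, so δf/f = 0.728/14.32 = 0.0509.

5.09%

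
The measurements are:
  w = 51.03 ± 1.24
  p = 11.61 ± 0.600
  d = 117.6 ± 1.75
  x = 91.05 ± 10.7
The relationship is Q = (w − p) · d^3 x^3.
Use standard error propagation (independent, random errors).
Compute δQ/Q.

Let u = w − p = 39.42. δu = √(δw² + δp²) = √(1.54 + 0.360) = 1.38, so δu/u = 0.0349.
Q is then a monomial in u, d, x:
δQ/Q = √((δu/u)² + (3·δd/d)² + (3·δx/x)²) = √(0.00122 + 0.00199 + 0.124) = 0.357

0.357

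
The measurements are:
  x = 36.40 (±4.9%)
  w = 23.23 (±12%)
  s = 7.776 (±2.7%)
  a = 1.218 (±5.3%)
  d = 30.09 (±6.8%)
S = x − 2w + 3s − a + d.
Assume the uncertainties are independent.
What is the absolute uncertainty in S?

6.23

For a sum/difference, combine absolute errors in quadrature:
  (δx)² = 3.18;  (2·δw)² = 31.1;  (3·δs)² = 0.397;  (δa)² = 0.00417;  (δd)² = 4.19
δS = √(38.9) = 6.23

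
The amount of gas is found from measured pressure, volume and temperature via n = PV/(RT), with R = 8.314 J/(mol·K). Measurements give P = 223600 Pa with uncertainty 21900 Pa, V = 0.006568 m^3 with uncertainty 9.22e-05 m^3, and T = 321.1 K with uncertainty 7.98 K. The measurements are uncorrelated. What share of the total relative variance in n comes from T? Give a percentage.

(δn/n)² = (1·δP/P)² + (1·δV/V)² + (-1·δT/T)²
  P term: (1×0.0979)² = 0.00959
  V term: (1×0.0140)² = 0.000197
  T term: (-1×0.0249)² = 0.000618
Total = 0.0104. Share from T = 0.000618/0.0104 = 0.0593.

5.93%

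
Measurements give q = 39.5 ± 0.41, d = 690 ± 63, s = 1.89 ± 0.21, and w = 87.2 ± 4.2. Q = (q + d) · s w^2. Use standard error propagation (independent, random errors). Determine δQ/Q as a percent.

17.1%

Let u = q + d = 730. δu = √(δq² + δd²) = √(0.168 + 3970) = 63.0, so δu/u = 0.0864.
Q is then a monomial in u, s, w:
δQ/Q = √((δu/u)² + (1·δs/s)² + (2·δw/w)²) = √(0.00746 + 0.0123 + 0.00928) = 0.171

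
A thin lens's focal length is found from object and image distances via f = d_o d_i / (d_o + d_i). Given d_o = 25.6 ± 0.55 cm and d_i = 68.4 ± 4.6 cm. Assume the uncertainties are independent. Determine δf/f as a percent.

∂f/∂d_o = (d_i/(d_o+d_i))² = 0.529;  ∂f/∂d_i = (d_o/(d_o+d_i))² = 0.0742
δf = √((∂f/∂d_o · δd_o)² + (∂f/∂d_i · δd_i)²) = √(0.0848 + 0.116) = 0.449 cm
f = 18.6 cm, so δf/f = 0.449/18.6 = 0.0241.

2.41%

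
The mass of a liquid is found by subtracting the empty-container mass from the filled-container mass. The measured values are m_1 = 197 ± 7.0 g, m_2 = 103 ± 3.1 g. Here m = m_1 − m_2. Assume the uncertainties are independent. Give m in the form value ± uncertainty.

94.0 ± 7.66 g

m is a linear combination, so absolute uncertainties add in quadrature:
  (δm_1)² = 49.0;  (δm_2)² = 9.61
δm = √(58.6) = 7.66 g
m = 94.0 g.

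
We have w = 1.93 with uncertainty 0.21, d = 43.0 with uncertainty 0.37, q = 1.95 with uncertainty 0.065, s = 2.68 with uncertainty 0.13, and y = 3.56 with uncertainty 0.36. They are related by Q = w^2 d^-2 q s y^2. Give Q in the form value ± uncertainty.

Relative error in a monomial: (δQ/Q)² = Σ (nᵢ · δxᵢ/xᵢ)².
  (2·δw/w)² = (2×0.109)² = 0.0474;  (-2·δd/d)² = (-2×0.00860)² = 0.000296;  (1·δq/q)² = (1×0.0333)² = 0.00111;  (1·δs/s)² = (1×0.0485)² = 0.00235;  (2·δy/y)² = (2×0.101)² = 0.0409
δQ/Q = √(0.0920) = 0.303
Q = 0.133, so δQ = 0.303 × 0.133 = 0.0405.

0.133 ± 0.0405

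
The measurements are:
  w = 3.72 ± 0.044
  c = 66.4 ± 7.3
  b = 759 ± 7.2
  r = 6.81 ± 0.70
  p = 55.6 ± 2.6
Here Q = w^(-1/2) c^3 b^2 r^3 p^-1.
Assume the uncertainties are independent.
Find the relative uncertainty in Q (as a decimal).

Each factor contributes (exponent × relative error)² to (δQ/Q)²:
  (−½·δw/w)² = (-0.5×0.0118)² = 3.5e-05;  (3·δc/c)² = (3×0.110)² = 0.109;  (2·δb/b)² = (2×0.00949)² = 0.000360;  (3·δr/r)² = (3×0.103)² = 0.0951;  (-1·δp/p)² = (-1×0.0468)² = 0.00219
δQ/Q = √(0.206) = 0.454

0.454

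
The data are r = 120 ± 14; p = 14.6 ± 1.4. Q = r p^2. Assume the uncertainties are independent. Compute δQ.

5740

For a monomial Q ∝ r, p^2, fractional errors add in quadrature:
  (1·δr/r)² = (1×0.117)² = 0.0136;  (2·δp/p)² = (2×0.0959)² = 0.0368
δQ/Q = √(0.0504) = 0.224
Q = 25600, so δQ = 0.224 × 25600 = 5740.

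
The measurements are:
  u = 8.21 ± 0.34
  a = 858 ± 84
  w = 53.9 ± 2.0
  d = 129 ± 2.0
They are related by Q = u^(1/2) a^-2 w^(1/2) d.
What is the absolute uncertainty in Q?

0.000731

Relative error in a monomial: (δQ/Q)² = Σ (nᵢ · δxᵢ/xᵢ)².
  (½·δu/u)² = (0.5×0.0414)² = 0.000429;  (-2·δa/a)² = (-2×0.0979)² = 0.0383;  (½·δw/w)² = (0.5×0.0371)² = 0.000344;  (1·δd/d)² = (1×0.0155)² = 0.000240
δQ/Q = √(0.0394) = 0.198
Q = 0.00369, so δQ = 0.198 × 0.00369 = 0.000731.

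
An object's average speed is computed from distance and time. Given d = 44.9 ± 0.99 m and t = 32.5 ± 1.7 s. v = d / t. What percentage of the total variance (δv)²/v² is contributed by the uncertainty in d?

(δv/v)² = (1·δd/d)² + (-1·δt/t)²
  d term: (1×0.0220)² = 0.000486
  t term: (-1×0.0523)² = 0.00274
Total = 0.00322. Share from d = 0.000486/0.00322 = 0.151.

15.1%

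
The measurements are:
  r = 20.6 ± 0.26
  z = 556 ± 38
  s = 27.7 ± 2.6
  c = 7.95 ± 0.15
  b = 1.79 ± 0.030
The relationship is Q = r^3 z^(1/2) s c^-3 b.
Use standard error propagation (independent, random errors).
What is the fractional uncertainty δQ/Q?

Relative error in a monomial: (δQ/Q)² = Σ (nᵢ · δxᵢ/xᵢ)².
  (3·δr/r)² = (3×0.0126)² = 0.00143;  (½·δz/z)² = (0.5×0.0683)² = 0.00117;  (1·δs/s)² = (1×0.0939)² = 0.00881;  (-3·δc/c)² = (-3×0.0189)² = 0.00320;  (1·δb/b)² = (1×0.0168)² = 0.000281
δQ/Q = √(0.0149) = 0.122

0.122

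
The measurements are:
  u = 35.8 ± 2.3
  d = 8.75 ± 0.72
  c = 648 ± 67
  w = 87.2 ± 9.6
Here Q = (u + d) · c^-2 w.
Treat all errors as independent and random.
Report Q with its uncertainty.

0.00925 ± 0.00222

Let h = u + d = 44.5. δh = √(δu² + δd²) = √(5.29 + 0.518) = 2.41, so δh/h = 0.0541.
Q is then a monomial in h, c, w:
δQ/Q = √((δh/h)² + (-2·δc/c)² + (1·δw/w)²) = √(0.00293 + 0.0428 + 0.0121) = 0.240
Q = 0.00925, so δQ = 0.240 × 0.00925 = 0.00222.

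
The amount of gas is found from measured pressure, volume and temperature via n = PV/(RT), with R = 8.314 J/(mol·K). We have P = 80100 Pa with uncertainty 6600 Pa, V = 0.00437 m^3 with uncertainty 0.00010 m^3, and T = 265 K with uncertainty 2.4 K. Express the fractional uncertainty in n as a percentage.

8.60%

Each factor contributes (exponent × relative error)² to (δn/n)²:
  (1·δP/P)² = (1×0.0824)² = 0.00679;  (1·δV/V)² = (1×0.0229)² = 0.000524;  (-1·δT/T)² = (-1×0.00906)² = 8.2e-05
δn/n = √(0.00739) = 0.0860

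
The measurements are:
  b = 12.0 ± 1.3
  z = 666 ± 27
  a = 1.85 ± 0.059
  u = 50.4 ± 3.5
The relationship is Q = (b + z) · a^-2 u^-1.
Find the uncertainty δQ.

Let w = b + z = 678. δw = √(δb² + δz²) = √(1.69 + 729) = 27.0, so δw/w = 0.0399.
Q is then a monomial in w, a, u:
δQ/Q = √((δw/w)² + (-2·δa/a)² + (-1·δu/u)²) = √(0.00159 + 0.00407 + 0.00482) = 0.102
Q = 3.93, so δQ = 0.102 × 3.93 = 0.402.

0.402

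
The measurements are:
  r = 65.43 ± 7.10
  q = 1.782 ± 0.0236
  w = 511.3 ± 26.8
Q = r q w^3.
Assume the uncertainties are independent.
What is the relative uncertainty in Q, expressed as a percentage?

19.2%

Q is a product of powers, so relative uncertainties combine in quadrature:
  (1·δr/r)² = (1×0.109)² = 0.0118;  (1·δq/q)² = (1×0.0132)² = 0.000175;  (3·δw/w)² = (3×0.0524)² = 0.0247
δQ/Q = √(0.0367) = 0.192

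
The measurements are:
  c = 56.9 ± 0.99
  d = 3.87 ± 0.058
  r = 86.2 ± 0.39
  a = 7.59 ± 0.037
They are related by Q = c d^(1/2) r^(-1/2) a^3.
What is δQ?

127

Since Q is a product/quotient, work with relative uncertainties:
  (1·δc/c)² = (1×0.0174)² = 0.000303;  (½·δd/d)² = (0.5×0.0150)² = 5.62e-05;  (−½·δr/r)² = (-0.5×0.00452)² = 5.12e-06;  (3·δa/a)² = (3×0.00487)² = 0.000214
δQ/Q = √(0.000578) = 0.0240
Q = 5270, so δQ = 0.0240 × 5270 = 127.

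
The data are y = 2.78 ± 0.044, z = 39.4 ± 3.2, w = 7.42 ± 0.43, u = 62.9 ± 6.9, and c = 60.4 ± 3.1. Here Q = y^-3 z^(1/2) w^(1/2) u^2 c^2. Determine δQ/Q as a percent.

Q is a product of powers, so relative uncertainties combine in quadrature:
  (-3·δy/y)² = (-3×0.0158)² = 0.00225;  (½·δz/z)² = (0.5×0.0812)² = 0.00165;  (½·δw/w)² = (0.5×0.0580)² = 0.000840;  (2·δu/u)² = (2×0.110)² = 0.0481;  (2·δc/c)² = (2×0.0513)² = 0.0105
δQ/Q = √(0.0634) = 0.252

25.2%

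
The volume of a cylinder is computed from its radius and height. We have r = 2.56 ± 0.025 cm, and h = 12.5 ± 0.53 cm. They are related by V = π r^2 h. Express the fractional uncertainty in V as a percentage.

4.67%

Each factor contributes (exponent × relative error)² to (δV/V)²:
  (2·δr/r)² = (2×0.00977)² = 0.000381;  (1·δh/h)² = (1×0.0424)² = 0.00180
δV/V = √(0.00218) = 0.0467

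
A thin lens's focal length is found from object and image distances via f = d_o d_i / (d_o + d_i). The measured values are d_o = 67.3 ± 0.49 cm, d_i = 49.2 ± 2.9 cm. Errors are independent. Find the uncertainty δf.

0.972 cm

∂f/∂d_o = (d_i/(d_o+d_i))² = 0.178;  ∂f/∂d_i = (d_o/(d_o+d_i))² = 0.334
δf = √((∂f/∂d_o · δd_o)² + (∂f/∂d_i · δd_i)²) = √(0.00764 + 0.937) = 0.972 cm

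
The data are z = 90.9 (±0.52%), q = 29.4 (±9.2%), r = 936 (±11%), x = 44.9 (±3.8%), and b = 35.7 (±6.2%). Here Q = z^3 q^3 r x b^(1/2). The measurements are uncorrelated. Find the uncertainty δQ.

Products/powers → add relative errors in quadrature, weighted by exponent:
  (3·δz/z)² = (3×0.00520)² = 0.000243;  (3·δq/q)² = (3×0.0920)² = 0.0762;  (1·δr/r)² = (1×0.110)² = 0.0121;  (1·δx/x)² = (1×0.0380)² = 0.00144;  (½·δb/b)² = (0.5×0.0620)² = 0.000961
δQ/Q = √(0.0909) = 0.302
Q = 4.79e+15, so δQ = 0.302 × 4.79e+15 = 1.45e+15.

1.45e+15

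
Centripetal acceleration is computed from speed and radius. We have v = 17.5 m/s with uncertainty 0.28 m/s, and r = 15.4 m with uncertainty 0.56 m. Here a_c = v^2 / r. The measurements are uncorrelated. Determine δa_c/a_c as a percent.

4.84%

Products/powers → add relative errors in quadrature, weighted by exponent:
  (2·δv/v)² = (2×0.0160)² = 0.00102;  (-1·δr/r)² = (-1×0.0364)² = 0.00132
δa_c/a_c = √(0.00235) = 0.0484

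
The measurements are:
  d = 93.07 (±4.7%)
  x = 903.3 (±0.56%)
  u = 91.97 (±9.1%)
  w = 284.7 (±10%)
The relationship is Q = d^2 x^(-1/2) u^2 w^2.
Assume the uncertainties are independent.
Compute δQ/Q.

Each factor contributes (exponent × relative error)² to (δQ/Q)²:
  (2·δd/d)² = (2×0.0470)² = 0.00884;  (−½·δx/x)² = (-0.5×0.00560)² = 7.84e-06;  (2·δu/u)² = (2×0.0910)² = 0.0331;  (2·δw/w)² = (2×0.100)² = 0.0400
δQ/Q = √(0.0820) = 0.286

0.286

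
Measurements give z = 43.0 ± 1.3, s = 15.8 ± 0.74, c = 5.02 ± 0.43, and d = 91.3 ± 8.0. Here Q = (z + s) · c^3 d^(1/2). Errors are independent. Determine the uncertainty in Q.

Let u = z + s = 58.8. δu = √(δz² + δs²) = √(1.69 + 0.548) = 1.50, so δu/u = 0.0254.
Q is then a monomial in u, c, d:
δQ/Q = √((δu/u)² + (3·δc/c)² + (½·δd/d)²) = √(0.000647 + 0.0660 + 0.00192) = 0.262
Q = 71100, so δQ = 0.262 × 71100 = 18600.

18600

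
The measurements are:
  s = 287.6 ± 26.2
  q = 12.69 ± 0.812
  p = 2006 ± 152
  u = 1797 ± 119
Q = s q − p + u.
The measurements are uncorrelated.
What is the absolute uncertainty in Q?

Let w = s·q = 3650. δw/w = √((1·δs/s)² + (1·δq/q)²) = √(0.00830 + 0.00409) = 0.111, so δw = 406.
Q = w − p + u: δQ = √(δw² + δp² + δu²) = √(1.65e+05 + 23100 + 14200) = 450

450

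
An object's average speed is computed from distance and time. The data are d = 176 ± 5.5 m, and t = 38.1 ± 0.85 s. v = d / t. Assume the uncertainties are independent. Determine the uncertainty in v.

0.177 m/s

Since v is a product/quotient, work with relative uncertainties:
  (1·δd/d)² = (1×0.0312)² = 0.000977;  (-1·δt/t)² = (-1×0.0223)² = 0.000498
δv/v = √(0.00147) = 0.0384
v = 4.62 m/s, so δv = 0.0384 × 4.62 = 0.177 m/s.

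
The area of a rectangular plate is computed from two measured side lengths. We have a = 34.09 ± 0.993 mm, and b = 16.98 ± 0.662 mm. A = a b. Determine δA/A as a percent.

4.87%

A is a product of powers, so relative uncertainties combine in quadrature:
  (1·δa/a)² = (1×0.0291)² = 0.000848;  (1·δb/b)² = (1×0.0390)² = 0.00152
δA/A = √(0.00237) = 0.0487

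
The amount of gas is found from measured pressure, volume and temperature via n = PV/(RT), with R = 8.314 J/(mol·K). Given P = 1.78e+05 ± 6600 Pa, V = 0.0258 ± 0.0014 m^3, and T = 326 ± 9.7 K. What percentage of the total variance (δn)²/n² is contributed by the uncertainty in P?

26.4%

(δn/n)² = (1·δP/P)² + (1·δV/V)² + (-1·δT/T)²
  P term: (1×0.0371)² = 0.00137
  V term: (1×0.0543)² = 0.00294
  T term: (-1×0.0298)² = 0.000885
Total = 0.00520. Share from P = 0.00137/0.00520 = 0.264.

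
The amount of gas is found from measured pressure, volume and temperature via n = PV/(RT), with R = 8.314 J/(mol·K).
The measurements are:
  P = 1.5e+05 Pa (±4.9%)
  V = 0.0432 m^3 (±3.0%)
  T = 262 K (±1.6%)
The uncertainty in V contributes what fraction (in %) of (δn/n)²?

25.3%

(δn/n)² = (1·δP/P)² + (1·δV/V)² + (-1·δT/T)²
  P term: (1×0.0490)² = 0.00240
  V term: (1×0.0300)² = 0.000900
  T term: (-1×0.0160)² = 0.000256
Total = 0.00356. Share from V = 0.000900/0.00356 = 0.253.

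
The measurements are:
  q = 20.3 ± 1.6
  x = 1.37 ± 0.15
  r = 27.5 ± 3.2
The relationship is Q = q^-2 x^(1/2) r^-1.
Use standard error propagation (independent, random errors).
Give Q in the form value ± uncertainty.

Q is a product of powers, so relative uncertainties combine in quadrature:
  (-2·δq/q)² = (-2×0.0788)² = 0.0248;  (½·δx/x)² = (0.5×0.109)² = 0.00300;  (-1·δr/r)² = (-1×0.116)² = 0.0135
δQ/Q = √(0.0414) = 0.203
Q = 0.000103, so δQ = 0.203 × 0.000103 = 2.1e-05.

(1.03 ± 0.210) × 10^-4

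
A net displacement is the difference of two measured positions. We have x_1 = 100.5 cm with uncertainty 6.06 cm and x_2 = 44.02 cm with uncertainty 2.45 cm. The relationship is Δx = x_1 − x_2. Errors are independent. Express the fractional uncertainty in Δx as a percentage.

For a sum/difference, combine absolute errors in quadrature:
  (δx_1)² = 36.7;  (δx_2)² = 6.00
δΔx = √(42.7) = 6.54 cm
Δx = 56.48 cm, so δΔx/Δx = 6.54/56.48 = 0.116.

11.6%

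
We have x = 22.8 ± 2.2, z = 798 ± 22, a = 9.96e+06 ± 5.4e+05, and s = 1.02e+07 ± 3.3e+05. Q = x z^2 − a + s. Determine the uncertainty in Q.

1.73e+06

Let p = x·z^2 = 1.45e+07. δp/p = √((1·δx/x)² + (2·δz/z)²) = √(0.00931 + 0.00304) = 0.111, so δp = 1.61e+06.
Q = p − a + s: δQ = √(δp² + δa² + δs²) = √(2.6e+12 + 2.92e+11 + 1.09e+11) = 1.73e+06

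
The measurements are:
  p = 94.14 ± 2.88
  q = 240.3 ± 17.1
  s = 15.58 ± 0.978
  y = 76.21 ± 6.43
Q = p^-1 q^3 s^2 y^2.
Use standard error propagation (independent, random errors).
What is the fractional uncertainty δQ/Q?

0.301

Relative error in a monomial: (δQ/Q)² = Σ (nᵢ · δxᵢ/xᵢ)².
  (-1·δp/p)² = (-1×0.0306)² = 0.000936;  (3·δq/q)² = (3×0.0712)² = 0.0456;  (2·δs/s)² = (2×0.0628)² = 0.0158;  (2·δy/y)² = (2×0.0844)² = 0.0285
δQ/Q = √(0.0907) = 0.301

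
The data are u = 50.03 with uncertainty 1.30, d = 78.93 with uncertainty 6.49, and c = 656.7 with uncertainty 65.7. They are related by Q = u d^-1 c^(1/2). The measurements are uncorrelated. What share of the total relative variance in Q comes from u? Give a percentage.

6.79%

(δQ/Q)² = (1·δu/u)² + (-1·δd/d)² + (½·δc/c)²
  u term: (1×0.0260)² = 0.000675
  d term: (-1×0.0822)² = 0.00676
  c term: (0.5×0.100)² = 0.00250
Total = 0.00994. Share from u = 0.000675/0.00994 = 0.0679.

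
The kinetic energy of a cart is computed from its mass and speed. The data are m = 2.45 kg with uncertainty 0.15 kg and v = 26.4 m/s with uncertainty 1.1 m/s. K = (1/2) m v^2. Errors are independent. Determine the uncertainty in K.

88.3 J

For a monomial K ∝ m, v^2, fractional errors add in quadrature:
  (1·δm/m)² = (1×0.0612)² = 0.00375;  (2·δv/v)² = (2×0.0417)² = 0.00694
δK/K = √(0.0107) = 0.103
K = 854 J, so δK = 0.103 × 854 = 88.3 J.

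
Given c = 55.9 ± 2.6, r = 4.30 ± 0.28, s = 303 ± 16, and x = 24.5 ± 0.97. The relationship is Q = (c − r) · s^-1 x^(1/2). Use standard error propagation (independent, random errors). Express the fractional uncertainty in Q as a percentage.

Let u = c − r = 51.6. δu = √(δc² + δr²) = √(6.76 + 0.0784) = 2.62, so δu/u = 0.0507.
Q is then a monomial in u, s, x:
δQ/Q = √((δu/u)² + (-1·δs/s)² + (½·δx/x)²) = √(0.00257 + 0.00279 + 0.000392) = 0.0758

7.58%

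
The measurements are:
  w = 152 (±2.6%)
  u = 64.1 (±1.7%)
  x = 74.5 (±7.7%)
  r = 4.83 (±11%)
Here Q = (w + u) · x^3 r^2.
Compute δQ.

Let h = w + u = 216. δh = √(δw² + δu²) = √(15.6 + 1.19) = 4.10, so δh/h = 0.0190.
Q is then a monomial in h, x, r:
δQ/Q = √((δh/h)² + (3·δx/x)² + (2·δr/r)²) = √(0.000360 + 0.0534 + 0.0484) = 0.320
Q = 2.08e+09, so δQ = 0.320 × 2.08e+09 = 6.66e+08.

6.66e+08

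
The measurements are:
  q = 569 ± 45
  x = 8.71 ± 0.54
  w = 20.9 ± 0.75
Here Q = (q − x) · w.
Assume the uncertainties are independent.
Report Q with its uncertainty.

Let u = q − x = 560. δu = √(δq² + δx²) = √(2020 + 0.292) = 45.0, so δu/u = 0.0803.
Q is then a monomial in u, w:
δQ/Q = √((δu/u)² + (1·δw/w)²) = √(0.00645 + 0.00129) = 0.0880
Q = 11700, so δQ = 0.0880 × 11700 = 1030.

11700 ± 1030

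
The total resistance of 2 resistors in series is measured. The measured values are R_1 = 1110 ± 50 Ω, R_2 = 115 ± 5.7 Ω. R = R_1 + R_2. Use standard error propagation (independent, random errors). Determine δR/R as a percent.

4.11%

Each term contributes (cᵢ δxᵢ)² to (δR)²:
  (δR_1)² = 2500;  (δR_2)² = 32.5
δR = √(2530) = 50.3 Ω
R = 1220 Ω, so δR/R = 50.3/1220 = 0.0411.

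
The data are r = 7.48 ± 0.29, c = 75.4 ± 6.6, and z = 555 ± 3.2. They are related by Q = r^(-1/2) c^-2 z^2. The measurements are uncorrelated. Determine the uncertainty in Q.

Products/powers → add relative errors in quadrature, weighted by exponent:
  (−½·δr/r)² = (-0.5×0.0388)² = 0.000376;  (-2·δc/c)² = (-2×0.0875)² = 0.0306;  (2·δz/z)² = (2×0.00577)² = 0.000133
δQ/Q = √(0.0312) = 0.177
Q = 19.8, so δQ = 0.177 × 19.8 = 3.50.

3.50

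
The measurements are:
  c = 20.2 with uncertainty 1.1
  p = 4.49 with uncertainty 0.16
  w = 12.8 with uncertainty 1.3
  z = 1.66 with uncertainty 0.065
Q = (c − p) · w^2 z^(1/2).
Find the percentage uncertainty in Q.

Let u = c − p = 15.7. δu = √(δc² + δp²) = √(1.21 + 0.0256) = 1.11, so δu/u = 0.0708.
Q is then a monomial in u, w, z:
δQ/Q = √((δu/u)² + (2·δw/w)² + (½·δz/z)²) = √(0.00501 + 0.0413 + 0.000383) = 0.216

21.6%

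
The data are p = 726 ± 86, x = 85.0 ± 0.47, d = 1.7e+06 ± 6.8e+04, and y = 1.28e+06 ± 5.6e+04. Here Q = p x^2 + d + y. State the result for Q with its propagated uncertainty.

Let w = p·x^2 = 5.25e+06. δw/w = √((1·δp/p)² + (2·δx/x)²) = √(0.0140 + 0.000122) = 0.119, so δw = 6.24e+05.
Q = w + d + y: δQ = √(δw² + δd² + δy²) = √(3.89e+11 + 4.62e+09 + 3.14e+09) = 6.3e+05
Q = 8.23e+06.

(8.23 ± 0.630) × 10^6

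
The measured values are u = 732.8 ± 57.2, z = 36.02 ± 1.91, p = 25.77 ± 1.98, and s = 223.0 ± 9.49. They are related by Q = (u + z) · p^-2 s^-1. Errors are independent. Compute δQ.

Let w = u + z = 768.8. δw = √(δu² + δz²) = √(3270 + 3.65) = 57.2, so δw/w = 0.0744.
Q is then a monomial in w, p, s:
δQ/Q = √((δw/w)² + (-2·δp/p)² + (-1·δs/s)²) = √(0.00554 + 0.0236 + 0.00181) = 0.176
Q = 0.005191, so δQ = 0.176 × 0.005191 = 0.000914.

0.000914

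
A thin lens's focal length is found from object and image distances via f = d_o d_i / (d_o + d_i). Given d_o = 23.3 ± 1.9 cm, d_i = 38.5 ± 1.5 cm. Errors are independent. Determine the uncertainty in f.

∂f/∂d_o = (d_i/(d_o+d_i))² = 0.388;  ∂f/∂d_i = (d_o/(d_o+d_i))² = 0.142
δf = √((∂f/∂d_o · δd_o)² + (∂f/∂d_i · δd_i)²) = √(0.544 + 0.0455) = 0.768 cm

0.768 cm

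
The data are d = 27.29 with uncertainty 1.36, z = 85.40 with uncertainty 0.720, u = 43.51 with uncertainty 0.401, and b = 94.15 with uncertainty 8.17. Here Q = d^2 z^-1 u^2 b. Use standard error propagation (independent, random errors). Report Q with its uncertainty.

(1.554 ± 0.208) × 10^6

Products/powers → add relative errors in quadrature, weighted by exponent:
  (2·δd/d)² = (2×0.0498)² = 0.00993;  (-1·δz/z)² = (-1×0.00843)² = 7.11e-05;  (2·δu/u)² = (2×0.00922)² = 0.000340;  (1·δb/b)² = (1×0.0868)² = 0.00753
δQ/Q = √(0.0179) = 0.134
Q = 1.554e+06, so δQ = 0.134 × 1.554e+06 = 2.08e+05.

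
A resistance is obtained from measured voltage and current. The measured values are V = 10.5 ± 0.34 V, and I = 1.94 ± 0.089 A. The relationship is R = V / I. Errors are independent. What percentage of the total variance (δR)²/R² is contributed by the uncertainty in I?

66.7%

(δR/R)² = (1·δV/V)² + (-1·δI/I)²
  V term: (1×0.0324)² = 0.00105
  I term: (-1×0.0459)² = 0.00210
Total = 0.00315. Share from I = 0.00210/0.00315 = 0.667.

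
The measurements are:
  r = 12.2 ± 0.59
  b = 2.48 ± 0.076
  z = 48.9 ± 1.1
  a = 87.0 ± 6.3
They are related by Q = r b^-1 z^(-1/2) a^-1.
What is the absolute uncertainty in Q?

0.000752

For a monomial Q ∝ r, b^-1, z^(-1/2), a^-1, fractional errors add in quadrature:
  (1·δr/r)² = (1×0.0484)² = 0.00234;  (-1·δb/b)² = (-1×0.0306)² = 0.000939;  (−½·δz/z)² = (-0.5×0.0225)² = 0.000127;  (-1·δa/a)² = (-1×0.0724)² = 0.00524
δQ/Q = √(0.00865) = 0.0930
Q = 0.00809, so δQ = 0.0930 × 0.00809 = 0.000752.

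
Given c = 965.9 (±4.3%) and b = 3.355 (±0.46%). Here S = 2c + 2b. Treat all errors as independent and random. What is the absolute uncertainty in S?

Absolute uncertainties add in quadrature for a linear combination:
  (2·δc)² = 6900;  (2·δb)² = 0.000953
δS = √(6900) = 83.1

83.1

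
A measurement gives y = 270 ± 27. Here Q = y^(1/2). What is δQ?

Relative error in a monomial: (δQ/Q)² = Σ (nᵢ · δxᵢ/xᵢ)².
  (½·δy/y)² = (0.5×0.100)² = 0.00250
δQ/Q = √(0.00250) = 0.0500
Q = 16.4, so δQ = 0.0500 × 16.4 = 0.822.

0.822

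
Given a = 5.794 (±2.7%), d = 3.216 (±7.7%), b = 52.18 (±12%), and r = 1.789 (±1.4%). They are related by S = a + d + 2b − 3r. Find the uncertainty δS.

12.5

Sums and differences: (δS)² = Σ (cᵢ δxᵢ)².
  (δa)² = 0.0245;  (δd)² = 0.0613;  (2·δb)² = 157;  (3·δr)² = 0.00565
δS = √(157) = 12.5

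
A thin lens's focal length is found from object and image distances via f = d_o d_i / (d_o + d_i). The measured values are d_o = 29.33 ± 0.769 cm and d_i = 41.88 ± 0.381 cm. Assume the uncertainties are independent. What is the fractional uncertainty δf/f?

0.0159

∂f/∂d_o = (d_i/(d_o+d_i))² = 0.346;  ∂f/∂d_i = (d_o/(d_o+d_i))² = 0.170
δf = √((∂f/∂d_o · δd_o)² + (∂f/∂d_i · δd_i)²) = √(0.0707 + 0.00418) = 0.274 cm
f = 17.25 cm, so δf/f = 0.274/17.25 = 0.0159.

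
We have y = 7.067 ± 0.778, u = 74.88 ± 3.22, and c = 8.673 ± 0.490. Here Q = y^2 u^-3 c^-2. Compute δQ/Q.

Since Q is a product/quotient, work with relative uncertainties:
  (2·δy/y)² = (2×0.110)² = 0.0485;  (-3·δu/u)² = (-3×0.0430)² = 0.0166;  (-2·δc/c)² = (-2×0.0565)² = 0.0128
δQ/Q = √(0.0779) = 0.279

0.279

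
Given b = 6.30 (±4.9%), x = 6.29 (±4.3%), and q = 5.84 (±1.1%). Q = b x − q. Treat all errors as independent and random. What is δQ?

2.58

Let p = b·x = 39.6. δp/p = √((1·δb/b)² + (1·δx/x)²) = √(0.00240 + 0.00185) = 0.0652, so δp = 2.58.
Q = p − q: δQ = √(δp² + δq²) = √(6.67 + 0.00413) = 2.58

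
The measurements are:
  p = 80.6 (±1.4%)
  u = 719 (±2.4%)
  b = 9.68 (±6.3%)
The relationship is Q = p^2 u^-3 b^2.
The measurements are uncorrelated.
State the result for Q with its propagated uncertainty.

0.00164 ± 0.000242

Products/powers → add relative errors in quadrature, weighted by exponent:
  (2·δp/p)² = (2×0.0140)² = 0.000784;  (-3·δu/u)² = (-3×0.0240)² = 0.00518;  (2·δb/b)² = (2×0.0630)² = 0.0159
δQ/Q = √(0.0218) = 0.148
Q = 0.00164, so δQ = 0.148 × 0.00164 = 0.000242.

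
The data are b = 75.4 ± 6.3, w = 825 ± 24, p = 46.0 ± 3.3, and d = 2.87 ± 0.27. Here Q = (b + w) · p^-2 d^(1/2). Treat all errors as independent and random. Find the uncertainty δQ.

Let u = b + w = 900. δu = √(δb² + δw²) = √(39.7 + 576) = 24.8, so δu/u = 0.0276.
Q is then a monomial in u, p, d:
δQ/Q = √((δu/u)² + (-2·δp/p)² + (½·δd/d)²) = √(0.000759 + 0.0206 + 0.00221) = 0.153
Q = 0.721, so δQ = 0.153 × 0.721 = 0.111.

0.111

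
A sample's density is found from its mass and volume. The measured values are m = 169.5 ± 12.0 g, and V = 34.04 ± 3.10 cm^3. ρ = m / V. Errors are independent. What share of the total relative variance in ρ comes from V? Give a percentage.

62.3%

(δρ/ρ)² = (1·δm/m)² + (-1·δV/V)²
  m term: (1×0.0708)² = 0.00501
  V term: (-1×0.0911)² = 0.00829
Total = 0.0133. Share from V = 0.00829/0.0133 = 0.623.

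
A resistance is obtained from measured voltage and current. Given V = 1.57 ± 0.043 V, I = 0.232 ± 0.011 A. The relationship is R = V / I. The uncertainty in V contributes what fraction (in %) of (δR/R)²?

(δR/R)² = (1·δV/V)² + (-1·δI/I)²
  V term: (1×0.0274)² = 0.000750
  I term: (-1×0.0474)² = 0.00225
Total = 0.00300. Share from V = 0.000750/0.00300 = 0.250.

25.0%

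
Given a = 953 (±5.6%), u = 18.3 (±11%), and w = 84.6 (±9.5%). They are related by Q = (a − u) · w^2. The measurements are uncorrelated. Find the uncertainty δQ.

1.33e+06

Let h = a − u = 935. δh = √(δa² + δu²) = √(2850 + 4.05) = 53.4, so δh/h = 0.0571.
Q is then a monomial in h, w:
δQ/Q = √((δh/h)² + (2·δw/w)²) = √(0.00326 + 0.0361) = 0.198
Q = 6.69e+06, so δQ = 0.198 × 6.69e+06 = 1.33e+06.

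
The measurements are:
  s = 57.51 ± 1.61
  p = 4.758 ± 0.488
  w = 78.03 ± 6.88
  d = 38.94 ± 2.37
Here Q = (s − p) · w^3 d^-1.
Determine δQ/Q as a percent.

Let u = s − p = 52.75. δu = √(δs² + δp²) = √(2.59 + 0.238) = 1.68, so δu/u = 0.0319.
Q is then a monomial in u, w, d:
δQ/Q = √((δu/u)² + (3·δw/w)² + (-1·δd/d)²) = √(0.00102 + 0.0700 + 0.00370) = 0.273

27.3%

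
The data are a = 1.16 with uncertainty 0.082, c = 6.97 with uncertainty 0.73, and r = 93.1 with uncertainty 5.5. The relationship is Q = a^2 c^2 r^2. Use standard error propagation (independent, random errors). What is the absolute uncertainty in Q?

Relative error in a monomial: (δQ/Q)² = Σ (nᵢ · δxᵢ/xᵢ)².
  (2·δa/a)² = (2×0.0707)² = 0.0200;  (2·δc/c)² = (2×0.105)² = 0.0439;  (2·δr/r)² = (2×0.0591)² = 0.0140
δQ/Q = √(0.0778) = 0.279
Q = 5.67e+05, so δQ = 0.279 × 5.67e+05 = 1.58e+05.

1.58e+05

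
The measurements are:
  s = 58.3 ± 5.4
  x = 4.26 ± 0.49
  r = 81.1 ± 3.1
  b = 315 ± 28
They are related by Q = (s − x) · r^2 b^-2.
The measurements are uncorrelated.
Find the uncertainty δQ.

Let u = s − x = 54.0. δu = √(δs² + δx²) = √(29.2 + 0.240) = 5.42, so δu/u = 0.100.
Q is then a monomial in u, r, b:
δQ/Q = √((δu/u)² + (2·δr/r)² + (-2·δb/b)²) = √(0.0101 + 0.00584 + 0.0316) = 0.218
Q = 3.58, so δQ = 0.218 × 3.58 = 0.781.

0.781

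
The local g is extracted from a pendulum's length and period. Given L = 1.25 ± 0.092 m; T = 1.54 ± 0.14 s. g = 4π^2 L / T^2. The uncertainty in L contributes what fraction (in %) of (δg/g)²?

(δg/g)² = (1·δL/L)² + (-2·δT/T)²
  L term: (1×0.0736)² = 0.00542
  T term: (-2×0.0909)² = 0.0331
Total = 0.0385. Share from L = 0.00542/0.0385 = 0.141.

14.1%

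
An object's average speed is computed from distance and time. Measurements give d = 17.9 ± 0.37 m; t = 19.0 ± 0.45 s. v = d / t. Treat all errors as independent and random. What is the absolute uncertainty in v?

0.0296 m/s

Products/powers → add relative errors in quadrature, weighted by exponent:
  (1·δd/d)² = (1×0.0207)² = 0.000427;  (-1·δt/t)² = (-1×0.0237)² = 0.000561
δv/v = √(0.000988) = 0.0314
v = 0.942 m/s, so δv = 0.0314 × 0.942 = 0.0296 m/s.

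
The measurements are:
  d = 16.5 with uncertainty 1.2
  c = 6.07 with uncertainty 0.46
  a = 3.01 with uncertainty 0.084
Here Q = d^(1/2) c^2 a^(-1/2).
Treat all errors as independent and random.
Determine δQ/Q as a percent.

15.6%

Each factor contributes (exponent × relative error)² to (δQ/Q)²:
  (½·δd/d)² = (0.5×0.0727)² = 0.00132;  (2·δc/c)² = (2×0.0758)² = 0.0230;  (−½·δa/a)² = (-0.5×0.0279)² = 0.000195
δQ/Q = √(0.0245) = 0.156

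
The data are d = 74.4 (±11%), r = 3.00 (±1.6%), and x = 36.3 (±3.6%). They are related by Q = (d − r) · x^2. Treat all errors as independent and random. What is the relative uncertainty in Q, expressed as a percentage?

13.5%

Let u = d − r = 71.4. δu = √(δd² + δr²) = √(67.0 + 0.00230) = 8.18, so δu/u = 0.115.
Q is then a monomial in u, x:
δQ/Q = √((δu/u)² + (2·δx/x)²) = √(0.0131 + 0.00518) = 0.135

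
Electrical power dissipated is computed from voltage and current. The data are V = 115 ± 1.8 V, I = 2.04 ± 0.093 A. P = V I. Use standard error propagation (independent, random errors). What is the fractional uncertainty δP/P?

Products/powers → add relative errors in quadrature, weighted by exponent:
  (1·δV/V)² = (1×0.0157)² = 0.000245;  (1·δI/I)² = (1×0.0456)² = 0.00208
δP/P = √(0.00232) = 0.0482

0.0482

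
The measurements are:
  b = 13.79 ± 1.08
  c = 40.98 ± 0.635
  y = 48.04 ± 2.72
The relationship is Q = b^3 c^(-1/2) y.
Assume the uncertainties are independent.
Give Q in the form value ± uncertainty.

19680 ± 4760

Products/powers → add relative errors in quadrature, weighted by exponent:
  (3·δb/b)² = (3×0.0783)² = 0.0552;  (−½·δc/c)² = (-0.5×0.0155)² = 6e-05;  (1·δy/y)² = (1×0.0566)² = 0.00321
δQ/Q = √(0.0585) = 0.242
Q = 19680, so δQ = 0.242 × 19680 = 4760.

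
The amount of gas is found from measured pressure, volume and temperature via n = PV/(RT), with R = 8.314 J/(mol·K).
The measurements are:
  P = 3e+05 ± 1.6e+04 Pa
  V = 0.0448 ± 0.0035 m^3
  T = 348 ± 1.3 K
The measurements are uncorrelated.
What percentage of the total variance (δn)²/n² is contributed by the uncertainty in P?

31.7%

(δn/n)² = (1·δP/P)² + (1·δV/V)² + (-1·δT/T)²
  P term: (1×0.0533)² = 0.00284
  V term: (1×0.0781)² = 0.00610
  T term: (-1×0.00374)² = 1.4e-05
Total = 0.00896. Share from P = 0.00284/0.00896 = 0.317.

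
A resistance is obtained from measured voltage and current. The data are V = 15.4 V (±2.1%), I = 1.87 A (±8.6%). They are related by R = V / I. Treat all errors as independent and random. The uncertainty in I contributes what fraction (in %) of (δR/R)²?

(δR/R)² = (1·δV/V)² + (-1·δI/I)²
  V term: (1×0.0210)² = 0.000441
  I term: (-1×0.0860)² = 0.00740
Total = 0.00784. Share from I = 0.00740/0.00784 = 0.944.

94.4%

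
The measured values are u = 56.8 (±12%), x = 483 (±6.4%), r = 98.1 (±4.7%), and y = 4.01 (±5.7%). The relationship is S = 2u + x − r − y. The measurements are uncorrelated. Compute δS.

Sums and differences: (δS)² = Σ (cᵢ δxᵢ)².
  (2·δu)² = 186;  (δx)² = 956;  (δr)² = 21.3;  (δy)² = 0.0522
δS = √(1160) = 34.1

34.1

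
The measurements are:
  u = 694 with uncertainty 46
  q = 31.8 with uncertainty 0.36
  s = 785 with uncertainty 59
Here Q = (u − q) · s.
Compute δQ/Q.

0.102

Let w = u − q = 662. δw = √(δu² + δq²) = √(2120 + 0.130) = 46.0, so δw/w = 0.0695.
Q is then a monomial in w, s:
δQ/Q = √((δw/w)² + (1·δs/s)²) = √(0.00483 + 0.00565) = 0.102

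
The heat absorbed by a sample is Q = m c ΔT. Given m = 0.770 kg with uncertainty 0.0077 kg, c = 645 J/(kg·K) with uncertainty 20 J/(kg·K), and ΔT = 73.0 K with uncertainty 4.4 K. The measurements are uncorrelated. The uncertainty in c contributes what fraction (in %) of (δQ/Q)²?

(δQ/Q)² = (1·δm/m)² + (1·δc/c)² + (1·δΔT/ΔT)²
  m term: (1×0.0100)² = 0.000100
  c term: (1×0.0310)² = 0.000961
  ΔT term: (1×0.0603)² = 0.00363
Total = 0.00469. Share from c = 0.000961/0.00469 = 0.205.

20.5%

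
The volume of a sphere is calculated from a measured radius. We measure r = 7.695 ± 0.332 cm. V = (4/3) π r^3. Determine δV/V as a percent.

12.9%

V ∝ r^3, so δV/V = |3| · δr/r = 3 × 0.0431 = 0.129.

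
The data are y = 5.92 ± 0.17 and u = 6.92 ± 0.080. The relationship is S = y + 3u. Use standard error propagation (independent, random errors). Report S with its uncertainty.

26.7 ± 0.294

Absolute uncertainties add in quadrature for a linear combination:
  (δy)² = 0.0289;  (3·δu)² = 0.0576
δS = √(0.0865) = 0.294
S = 26.7.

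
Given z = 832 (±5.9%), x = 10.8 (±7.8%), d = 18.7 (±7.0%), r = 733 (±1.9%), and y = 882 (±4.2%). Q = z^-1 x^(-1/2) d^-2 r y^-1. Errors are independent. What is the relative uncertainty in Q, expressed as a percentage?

Relative error in a monomial: (δQ/Q)² = Σ (nᵢ · δxᵢ/xᵢ)².
  (-1·δz/z)² = (-1×0.0590)² = 0.00348;  (−½·δx/x)² = (-0.5×0.0780)² = 0.00152;  (-2·δd/d)² = (-2×0.0700)² = 0.0196;  (1·δr/r)² = (1×0.0190)² = 0.000361;  (-1·δy/y)² = (-1×0.0420)² = 0.00176
δQ/Q = √(0.0267) = 0.163

16.3%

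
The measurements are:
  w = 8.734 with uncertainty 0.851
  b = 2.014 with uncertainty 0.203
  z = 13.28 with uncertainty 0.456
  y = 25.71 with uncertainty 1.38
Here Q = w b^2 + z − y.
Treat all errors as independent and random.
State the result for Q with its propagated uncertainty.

23.00 ± 8.06

Let p = w·b^2 = 35.43. δp/p = √((1·δw/w)² + (2·δb/b)²) = √(0.00949 + 0.0406) = 0.224, so δp = 7.93.
Q = p + z − y: δQ = √(δp² + δz² + δy²) = √(62.9 + 0.208 + 1.90) = 8.06
Q = 23.00.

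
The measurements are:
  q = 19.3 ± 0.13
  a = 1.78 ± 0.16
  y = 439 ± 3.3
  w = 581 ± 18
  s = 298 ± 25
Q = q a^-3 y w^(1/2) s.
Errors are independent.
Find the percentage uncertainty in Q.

Since Q is a product/quotient, work with relative uncertainties:
  (1·δq/q)² = (1×0.00674)² = 4.54e-05;  (-3·δa/a)² = (-3×0.0899)² = 0.0727;  (1·δy/y)² = (1×0.00752)² = 5.65e-05;  (½·δw/w)² = (0.5×0.0310)² = 0.000240;  (1·δs/s)² = (1×0.0839)² = 0.00704
δQ/Q = √(0.0801) = 0.283

28.3%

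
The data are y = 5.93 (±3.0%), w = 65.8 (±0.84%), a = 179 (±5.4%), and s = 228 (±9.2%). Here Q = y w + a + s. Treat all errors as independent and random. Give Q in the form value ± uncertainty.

797 ± 26.1

Let p = y·w = 390. δp/p = √((1·δy/y)² + (1·δw/w)²) = √(0.000900 + 7.06e-05) = 0.0312, so δp = 12.2.
Q = p + a + s: δQ = √(δp² + δa² + δs²) = √(148 + 93.4 + 440) = 26.1
Q = 797.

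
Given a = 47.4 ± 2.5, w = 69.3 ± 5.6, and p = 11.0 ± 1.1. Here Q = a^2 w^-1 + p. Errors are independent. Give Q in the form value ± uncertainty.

Let h = a^2·w^-1 = 32.4. δh/h = √((2·δa/a)² + (-1·δw/w)²) = √(0.0111 + 0.00653) = 0.133, so δh = 4.31.
Q = h + p: δQ = √(δh² + δp²) = √(18.6 + 1.21) = 4.45
Q = 43.4.

43.4 ± 4.45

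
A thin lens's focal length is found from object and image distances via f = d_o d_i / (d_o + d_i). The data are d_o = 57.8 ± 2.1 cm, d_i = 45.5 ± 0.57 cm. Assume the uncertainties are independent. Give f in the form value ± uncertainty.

25.5 ± 0.445 cm

∂f/∂d_o = (d_i/(d_o+d_i))² = 0.194;  ∂f/∂d_i = (d_o/(d_o+d_i))² = 0.313
δf = √((∂f/∂d_o · δd_o)² + (∂f/∂d_i · δd_i)²) = √(0.166 + 0.0318) = 0.445 cm
f = 25.5 cm.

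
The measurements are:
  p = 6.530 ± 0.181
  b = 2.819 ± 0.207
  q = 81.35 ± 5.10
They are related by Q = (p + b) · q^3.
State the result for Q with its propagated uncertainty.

Let u = p + b = 9.349. δu = √(δp² + δb²) = √(0.0328 + 0.0428) = 0.275, so δu/u = 0.0294.
Q is then a monomial in u, q:
δQ/Q = √((δu/u)² + (3·δq/q)²) = √(0.000865 + 0.0354) = 0.190
Q = 5.033e+06, so δQ = 0.190 × 5.033e+06 = 9.58e+05.

(5.033 ± 0.958) × 10^6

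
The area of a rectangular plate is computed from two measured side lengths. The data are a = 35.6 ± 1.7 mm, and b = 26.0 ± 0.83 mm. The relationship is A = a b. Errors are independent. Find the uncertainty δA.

For a monomial A ∝ a, b, fractional errors add in quadrature:
  (1·δa/a)² = (1×0.0478)² = 0.00228;  (1·δb/b)² = (1×0.0319)² = 0.00102
δA/A = √(0.00330) = 0.0574
A = 926 mm^2, so δA = 0.0574 × 926 = 53.2 mm^2.

53.2 mm^2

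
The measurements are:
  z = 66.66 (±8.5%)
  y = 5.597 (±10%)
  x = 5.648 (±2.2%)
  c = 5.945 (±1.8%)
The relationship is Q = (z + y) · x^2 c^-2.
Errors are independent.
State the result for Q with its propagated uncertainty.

65.22 ± 6.34

Let u = z + y = 72.26. δu = √(δz² + δy²) = √(32.1 + 0.313) = 5.69, so δu/u = 0.0788.
Q is then a monomial in u, x, c:
δQ/Q = √((δu/u)² + (2·δx/x)² + (-2·δc/c)²) = √(0.00621 + 0.00194 + 0.00130) = 0.0972
Q = 65.22, so δQ = 0.0972 × 65.22 = 6.34.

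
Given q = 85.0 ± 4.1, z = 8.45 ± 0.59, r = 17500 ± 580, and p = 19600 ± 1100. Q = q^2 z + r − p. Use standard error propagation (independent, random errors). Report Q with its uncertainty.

Let w = q^2·z = 61100. δw/w = √((2·δq/q)² + (1·δz/z)²) = √(0.00931 + 0.00488) = 0.119, so δw = 7270.
Q = w + r − p: δQ = √(δw² + δr² + δp²) = √(5.29e+07 + 3.36e+05 + 1.21e+06) = 7380
Q = 59000.

59000 ± 7380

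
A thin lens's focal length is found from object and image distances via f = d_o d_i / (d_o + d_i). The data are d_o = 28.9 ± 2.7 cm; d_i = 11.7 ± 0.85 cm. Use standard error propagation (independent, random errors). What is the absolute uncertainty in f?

0.486 cm

∂f/∂d_o = (d_i/(d_o+d_i))² = 0.0830;  ∂f/∂d_i = (d_o/(d_o+d_i))² = 0.507
δf = √((∂f/∂d_o · δd_o)² + (∂f/∂d_i · δd_i)²) = √(0.0503 + 0.185) = 0.486 cm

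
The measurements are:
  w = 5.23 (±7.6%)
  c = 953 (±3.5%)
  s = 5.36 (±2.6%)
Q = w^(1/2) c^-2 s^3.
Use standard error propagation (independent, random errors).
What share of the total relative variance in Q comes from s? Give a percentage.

(δQ/Q)² = (½·δw/w)² + (-2·δc/c)² + (3·δs/s)²
  w term: (0.5×0.0760)² = 0.00144
  c term: (-2×0.0350)² = 0.00490
  s term: (3×0.0260)² = 0.00608
Total = 0.0124. Share from s = 0.00608/0.0124 = 0.490.

49.0%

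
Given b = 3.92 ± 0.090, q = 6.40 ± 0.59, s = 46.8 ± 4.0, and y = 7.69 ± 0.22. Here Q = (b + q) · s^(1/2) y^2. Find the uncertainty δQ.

384

Let u = b + q = 10.3. δu = √(δb² + δq²) = √(0.00810 + 0.348) = 0.597, so δu/u = 0.0578.
Q is then a monomial in u, s, y:
δQ/Q = √((δu/u)² + (½·δs/s)² + (2·δy/y)²) = √(0.00334 + 0.00183 + 0.00327) = 0.0919
Q = 4170, so δQ = 0.0919 × 4170 = 384.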